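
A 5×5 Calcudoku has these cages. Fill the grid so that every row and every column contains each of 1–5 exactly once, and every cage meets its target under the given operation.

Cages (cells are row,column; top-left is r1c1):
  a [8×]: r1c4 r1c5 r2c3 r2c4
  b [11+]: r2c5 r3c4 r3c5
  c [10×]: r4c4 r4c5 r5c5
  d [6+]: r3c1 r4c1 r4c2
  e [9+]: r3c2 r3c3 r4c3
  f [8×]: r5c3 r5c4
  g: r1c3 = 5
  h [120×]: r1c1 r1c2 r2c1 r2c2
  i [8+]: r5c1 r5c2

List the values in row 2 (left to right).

Cage g is a single given cell, which forces r1c3 = 5.
Row 5 needs a 1, and only r5c5 is open for it.
Cage a needs product 8, which forces r1c4 = 1.
The 4 cells of cage a must have product 8; hence r2c3 = 1.
In row 3, 1 can only go at r3c1, so r3c1 = 1.
Row 4 needs a 1, and only r4c2 is open for it.
Cage d needs sum 6, leaving r4c1 = 4.
In row 4, 3 can only go at r4c3, so r4c3 = 3.
Column 4 needs a 3, and only r3c4 is open for it.
Cage b has sum 11; hence r2c5 = 3.
Cage b has sum 11; hence r3c5 = 5.
5 is placed in column 5, which forces r4c5 = 2.
2 is placed in column 5, which forces r1c5 = 4.
The 4 cells of cage a must have product 8, so r2c4 = 2.
Row 4 already has 2, so r4c4 = 5.
Column 4 already has 2, which forces r5c4 = 4.
Row 2 now contains 2; hence r2c1 = 5.
The 4 cells of cage h must have product 120, so r2c2 = 4.
Column 2 already has 4, so r3c2 = 2.
Row 3 now contains 2; hence r3c3 = 4.
Column 1 now contains 5, so r5c1 = 3.
Row 5 now contains 3, so r5c2 = 5.
Row 5 already has 4, which forces r5c3 = 2.
Column 1 already has 3, which forces r1c1 = 2.
Column 2 now contains 2, so r1c2 = 3.
The full grid is 2 3 5 1 4 / 5 4 1 2 3 / 1 2 4 3 5 / 4 1 3 5 2 / 3 5 2 4 1.

5 4 1 2 3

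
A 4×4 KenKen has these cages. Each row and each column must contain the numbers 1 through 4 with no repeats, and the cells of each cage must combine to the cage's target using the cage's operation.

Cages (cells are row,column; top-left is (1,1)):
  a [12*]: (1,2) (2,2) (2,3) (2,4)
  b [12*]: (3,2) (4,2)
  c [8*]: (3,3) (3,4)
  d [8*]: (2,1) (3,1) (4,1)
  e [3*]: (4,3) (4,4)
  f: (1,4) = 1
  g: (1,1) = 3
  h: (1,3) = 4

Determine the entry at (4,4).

3

Cage g is a single given cell, leaving (1,1) = 3.
Cage h is given, which forces (1,3) = 4.
F is a freebie, leaving (1,4) = 1.
4 is placed in column 3, which forces (3,3) = 2.
Row 3 now contains 2; hence (3,4) = 4.
Column 4 now contains 1, which forces (4,4) = 3.
Row 1 now contains 1, which forces (1,2) = 2.
3 is placed in column 4, which forces (2,4) = 2.
Row 3 already has 4, so (3,1) = 1.
Row 3 already has 4, so (3,2) = 3.
3 is placed in row 4, leaving (4,2) = 4.
3 is placed in row 4, which forces (4,3) = 1.
2 is placed in row 2, leaving (2,1) = 4.
3 is placed in column 2, which forces (2,2) = 1.
Column 3 already has 1, which forces (2,3) = 3.
Row 4 now contains 4, so (4,1) = 2.
Completed grid: 3 2 4 1 / 4 1 3 2 / 1 3 2 4 / 2 4 1 3.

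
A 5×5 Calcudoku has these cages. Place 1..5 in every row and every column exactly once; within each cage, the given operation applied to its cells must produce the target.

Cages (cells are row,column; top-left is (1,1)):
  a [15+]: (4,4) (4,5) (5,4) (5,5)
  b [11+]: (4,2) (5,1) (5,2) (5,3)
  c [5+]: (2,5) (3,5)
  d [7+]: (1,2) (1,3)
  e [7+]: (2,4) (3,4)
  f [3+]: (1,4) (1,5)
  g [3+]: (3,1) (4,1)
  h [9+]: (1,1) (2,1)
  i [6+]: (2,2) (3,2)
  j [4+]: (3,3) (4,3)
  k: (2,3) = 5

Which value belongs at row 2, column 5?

2

K is a freebie, which forces (2,3) = 5.
Cage h's pair has sum 9, which forces (1,1) = 5.
Row 2 now contains 5, which forces (2,1) = 4.
The only place for 3 in column 1 is (5,1).
Column 3 needs a 2, and only (5,3) is open for it.
In row 4, 3 can only go at (4,3), so (4,3) = 3.
The two cells of cage d must have sum 7, which forces (1,2) = 3.
3 is placed in column 3; hence (1,3) = 4.
3 is placed in column 3, which forces (3,3) = 1.
1 is placed in row 3, leaving (3,1) = 2.
The two cells of cage g must have sum 3, so (4,1) = 1.
The only place for 3 in row 2 is (2,4).
The two cells of cage e must have sum 7, so (3,4) = 4.
Row 3 now contains 4; hence (3,5) = 3.
Cage i needs two cells with sum 6, so (2,2) = 1.
The two cells of cage c must have sum 5, which forces (2,5) = 2.
Row 3 now contains 4; hence (3,2) = 5.
Column 2 already has 5, so (4,2) = 2.
Cage a needs sum 15, which forces (4,4) = 5.
The 4 cells of cage a must have sum 15; hence (4,5) = 4.
1 is placed in column 2, leaving (5,2) = 4.
The 4 cells of cage a must have sum 15, leaving (5,4) = 1.
The 4 cells of cage a must have sum 15, so (5,5) = 5.
Column 4 now contains 1, so (1,4) = 2.
Column 5 now contains 2; hence (1,5) = 1.
Completed grid: 5 3 4 2 1 / 4 1 5 3 2 / 2 5 1 4 3 / 1 2 3 5 4 / 3 4 2 1 5.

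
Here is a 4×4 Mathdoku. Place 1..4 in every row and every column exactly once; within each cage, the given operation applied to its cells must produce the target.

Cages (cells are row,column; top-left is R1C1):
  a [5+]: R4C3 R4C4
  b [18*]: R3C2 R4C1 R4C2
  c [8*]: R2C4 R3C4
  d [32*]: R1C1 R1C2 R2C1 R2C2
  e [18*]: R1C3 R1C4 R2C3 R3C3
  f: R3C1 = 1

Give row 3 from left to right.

Cage e needs product 18; hence R1C4 = 3.
Cage f is given, so R3C1 = 1.
Cage b has product 18, leaving R3C2 = 3.
Row 3 now contains 3; hence R3C3 = 2.
Row 3 already has 2; hence R3C4 = 4.
The 3 cells of cage b must have product 18, so R4C1 = 3.
Cage b needs product 18, leaving R4C2 = 2.
Row 4 already has 2, leaving R4C4 = 1.
Column 3 now contains 2; hence R1C3 = 1.
The 4 cells of cage e must have product 18, so R2C3 = 3.
4 is placed in column 4, so R2C4 = 2.
1 is placed in row 4; hence R4C3 = 4.
The 4 cells of cage d must have product 32, so R1C1 = 2.
Row 1 now contains 1, which forces R1C2 = 4.
Row 2 now contains 2, which forces R2C1 = 4.
Cage d needs product 32, so R2C2 = 1.
The full grid is 2 4 1 3 / 4 1 3 2 / 1 3 2 4 / 3 2 4 1.

1 3 2 4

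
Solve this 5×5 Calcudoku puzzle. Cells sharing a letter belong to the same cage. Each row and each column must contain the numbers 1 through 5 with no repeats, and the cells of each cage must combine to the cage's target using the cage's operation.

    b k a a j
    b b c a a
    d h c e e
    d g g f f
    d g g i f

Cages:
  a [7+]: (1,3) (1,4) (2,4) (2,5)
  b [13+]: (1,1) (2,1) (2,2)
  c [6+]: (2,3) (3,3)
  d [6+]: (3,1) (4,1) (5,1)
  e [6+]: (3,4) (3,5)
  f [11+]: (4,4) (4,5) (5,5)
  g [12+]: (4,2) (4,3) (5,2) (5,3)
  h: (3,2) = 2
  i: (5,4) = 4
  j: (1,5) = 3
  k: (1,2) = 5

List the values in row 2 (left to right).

5 4 2 3 1

K is a freebie, which forces (1,2) = 5.
Cage j is given, which forces (1,5) = 3.
5 is placed in column 2, so (2,2) = 4.
Cage h is a single given cell, which forces (3,2) = 2.
Cage i is a single given cell, so (5,4) = 4.
Row 1 now contains 5, so (1,1) = 4.
Cage b has sum 13, so (2,1) = 5.
The 4 cells of cage a must have sum 7, leaving (2,4) = 3.
Cage a has sum 7; hence (2,5) = 1.
Column 5 already has 1, which forces (3,5) = 5.
Column 5 already has 1; hence (4,5) = 4.
Column 5 already has 5, leaving (5,5) = 2.
Row 2 already has 1, which forces (2,3) = 2.
Cage c needs two cells with sum 6, leaving (3,3) = 4.
Row 3 already has 5, which forces (3,4) = 1.
The 3 cells of cage d must have sum 6, so (4,1) = 2.
Cage f has sum 11, so (4,4) = 5.
Column 3 now contains 2, leaving (1,3) = 1.
1 is placed in column 4, so (1,4) = 2.
Row 3 already has 1, leaving (3,1) = 3.
Cage g needs sum 12; hence (4,2) = 1.
5 is placed in row 4; hence (4,3) = 3.
The 3 cells of cage d must have sum 6, which forces (5,1) = 1.
The 4 cells of cage g must have sum 12, so (5,2) = 3.
Cage g needs sum 12, leaving (5,3) = 5.
Filled in: 4 5 1 2 3 / 5 4 2 3 1 / 3 2 4 1 5 / 2 1 3 5 4 / 1 3 5 4 2.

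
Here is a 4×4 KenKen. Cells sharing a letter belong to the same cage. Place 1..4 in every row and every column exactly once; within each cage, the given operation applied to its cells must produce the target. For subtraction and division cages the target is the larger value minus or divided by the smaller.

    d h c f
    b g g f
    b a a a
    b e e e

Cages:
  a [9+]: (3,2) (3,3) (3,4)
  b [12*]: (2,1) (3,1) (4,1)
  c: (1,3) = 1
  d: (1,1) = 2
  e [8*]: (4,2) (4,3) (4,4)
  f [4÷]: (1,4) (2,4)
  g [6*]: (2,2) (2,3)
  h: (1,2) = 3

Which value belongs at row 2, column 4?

Cage d is given, so (1,1) = 2.
Cage h is given, leaving (1,2) = 3.
Cage c is given, so (1,3) = 1.
Row 1 already has 1, leaving (1,4) = 4.
3 is placed in column 2, leaving (2,2) = 2.
Row 2 already has 2, leaving (2,3) = 3.
4 is placed in column 4, leaving (2,4) = 1.
Column 2 now contains 2, leaving (3,2) = 4.
Row 3 already has 4, which forces (3,3) = 2.
Row 3 now contains 2, leaving (3,4) = 3.
Column 2 now contains 4, leaving (4,2) = 1.
Column 3 already has 2, so (4,3) = 4.
Column 4 now contains 1, so (4,4) = 2.
1 is placed in row 2, so (2,1) = 4.
Row 3 already has 3, which forces (3,1) = 1.
Row 4 already has 4; hence (4,1) = 3.
The full grid is 2 3 1 4 / 4 2 3 1 / 1 4 2 3 / 3 1 4 2.

1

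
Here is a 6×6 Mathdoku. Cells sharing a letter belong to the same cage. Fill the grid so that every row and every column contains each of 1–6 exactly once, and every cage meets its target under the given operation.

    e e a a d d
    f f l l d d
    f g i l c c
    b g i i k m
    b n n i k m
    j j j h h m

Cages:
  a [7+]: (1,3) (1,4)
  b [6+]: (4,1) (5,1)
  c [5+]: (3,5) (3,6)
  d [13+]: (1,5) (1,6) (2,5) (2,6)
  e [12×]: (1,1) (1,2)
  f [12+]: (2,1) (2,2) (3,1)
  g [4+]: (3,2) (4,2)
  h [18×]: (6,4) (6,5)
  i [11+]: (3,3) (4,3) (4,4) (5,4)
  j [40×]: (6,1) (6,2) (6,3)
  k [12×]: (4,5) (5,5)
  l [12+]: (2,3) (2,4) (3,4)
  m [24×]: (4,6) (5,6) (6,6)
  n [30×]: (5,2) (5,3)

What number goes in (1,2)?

Row 6 needs a 1, and only (6,6) is open for it.
The 3 cells of cage m must have product 24, which forces (4,6) = 6.
The pair (5,2)/(5,3) in row 5 holds {5, 6}, so (5,6) = 4.
The two cells of cage k must have product 12, which forces (4,5) = 4.
Cage k's pair has product 12; hence (5,5) = 3.
Column 5 now contains 3, so (6,5) = 6.
Column 5 now contains 3, leaving (3,5) = 2.
The two cells of cage c must have sum 5, so (3,6) = 3.
Row 4 already has 4, so (4,1) = 5.
The two cells of cage b must have sum 6, which forces (5,1) = 1.
Row 5 already has 1, leaving (5,4) = 2.
Row 6 already has 6, so (6,4) = 3.
3 is placed in row 3; hence (3,2) = 1.
Cage g needs two cells with sum 4, so (4,2) = 3.
3 is placed in row 4; hence (4,3) = 2.
Column 4 now contains 3, which forces (4,4) = 1.
Cage i has sum 11, so (3,3) = 6.
Column 3 already has 6, so (5,3) = 5.
5 is placed in column 3, leaving (6,3) = 4.
Row 3 already has 6, leaving (3,1) = 4.
Row 3 already has 4, so (3,4) = 5.
Row 5 now contains 5, so (5,2) = 6.
Row 6 now contains 4; hence (6,1) = 2.
Cage j needs product 40, so (6,2) = 5.
Cage f has sum 12; hence (2,1) = 6.
Column 2 now contains 5, which forces (2,2) = 2.
6 is placed in row 2, which forces (2,4) = 4.
2 is placed in row 2; hence (2,6) = 5.
Column 1 already has 6, leaving (1,1) = 3.
Column 2 already has 2; hence (1,2) = 4.
Cage a needs two cells with sum 7, which forces (1,3) = 1.
Column 4 now contains 4, which forces (1,4) = 6.
Cage d has sum 13; hence (1,5) = 5.
5 is placed in column 6, which forces (1,6) = 2.
Cage l needs sum 12; hence (2,3) = 3.
Row 2 now contains 5, which forces (2,5) = 1.
Completed grid: 3 4 1 6 5 2 / 6 2 3 4 1 5 / 4 1 6 5 2 3 / 5 3 2 1 4 6 / 1 6 5 2 3 4 / 2 5 4 3 6 1.

4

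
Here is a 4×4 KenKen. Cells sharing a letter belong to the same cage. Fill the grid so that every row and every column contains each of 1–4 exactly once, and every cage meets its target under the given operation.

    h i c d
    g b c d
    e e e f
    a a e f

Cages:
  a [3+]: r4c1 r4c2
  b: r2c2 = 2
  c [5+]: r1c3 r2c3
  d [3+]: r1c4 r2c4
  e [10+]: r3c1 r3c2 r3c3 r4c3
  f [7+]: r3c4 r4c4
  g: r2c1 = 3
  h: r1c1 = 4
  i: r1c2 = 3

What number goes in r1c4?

Cage h is a single given cell; hence r1c1 = 4.
I is a freebie; hence r1c2 = 3.
Cage g is a single given cell, so r2c1 = 3.
Cage b is a single given cell, which forces r2c2 = 2.
2 is placed in row 2; hence r2c4 = 1.
Column 2 already has 2, which forces r4c2 = 1.
The two cells of cage c must have sum 5, leaving r1c3 = 1.
Column 4 already has 1, so r1c4 = 2.
1 is placed in row 2, leaving r2c3 = 4.
Column 2 now contains 1, which forces r3c2 = 4.
Row 3 already has 4, which forces r3c4 = 3.
Row 4 already has 1, which forces r4c1 = 2.
Row 4 now contains 2, which forces r4c3 = 3.
Column 4 already has 3, leaving r4c4 = 4.
2 is placed in column 1, leaving r3c1 = 1.
Row 3 already has 3, leaving r3c3 = 2.
Filled in: 4 3 1 2 / 3 2 4 1 / 1 4 2 3 / 2 1 3 4.

2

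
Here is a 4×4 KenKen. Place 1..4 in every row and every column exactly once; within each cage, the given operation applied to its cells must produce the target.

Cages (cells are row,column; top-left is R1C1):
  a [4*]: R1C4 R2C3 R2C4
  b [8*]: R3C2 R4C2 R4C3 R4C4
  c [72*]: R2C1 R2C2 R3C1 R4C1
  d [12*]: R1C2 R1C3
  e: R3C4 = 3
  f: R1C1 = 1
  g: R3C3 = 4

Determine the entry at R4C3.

Cage f is a single given cell, which forces R1C1 = 1.
Row 1 now contains 1, which forces R1C4 = 2.
The 4 cells of cage c must have product 72, which forces R2C2 = 3.
Cage b needs product 8, so R3C2 = 1.
Cage g is a single given cell; hence R3C3 = 4.
Cage e is a single given cell, so R3C4 = 3.
Column 2 now contains 3; hence R1C2 = 4.
4 is placed in column 3, which forces R1C3 = 3.
Cage c has product 72, leaving R2C1 = 4.
Cage a needs product 4; hence R2C3 = 2.
Cage a has product 4; hence R2C4 = 1.
3 is placed in row 3; hence R3C1 = 2.
The 4 cells of cage c must have product 72, so R4C1 = 3.
Column 2 already has 4, so R4C2 = 2.
Column 3 now contains 2; hence R4C3 = 1.
Column 4 already has 1; hence R4C4 = 4.
Completed grid: 1 4 3 2 / 4 3 2 1 / 2 1 4 3 / 3 2 1 4.

1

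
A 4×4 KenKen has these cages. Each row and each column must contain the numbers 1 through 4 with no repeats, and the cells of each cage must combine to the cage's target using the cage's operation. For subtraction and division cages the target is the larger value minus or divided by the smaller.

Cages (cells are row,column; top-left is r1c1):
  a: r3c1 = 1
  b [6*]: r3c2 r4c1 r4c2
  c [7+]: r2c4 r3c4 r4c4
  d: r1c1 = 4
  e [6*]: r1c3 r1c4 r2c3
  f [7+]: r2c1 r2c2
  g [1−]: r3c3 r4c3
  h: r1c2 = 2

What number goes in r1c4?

3

Cage d is a single given cell, so r1c1 = 4.
Cage h is given, leaving r1c2 = 2.
Column 1 already has 4; hence r2c1 = 3.
Row 2 now contains 3, so r2c2 = 4.
Cage a is a single given cell, which forces r3c1 = 1.
Row 3 now contains 1; hence r3c2 = 3.
Column 1 already has 1, which forces r4c1 = 2.
Column 2 already has 3; hence r4c2 = 1.
1 is placed in row 4; hence r4c4 = 4.
Cage e has product 6, which forces r2c3 = 2.
The 3 cells of cage c must have sum 7; hence r2c4 = 1.
Column 3 already has 2; hence r3c3 = 4.
4 is placed in column 4; hence r3c4 = 2.
Row 4 now contains 4; hence r4c3 = 3.
Column 3 already has 3, which forces r1c3 = 1.
Column 4 now contains 1, which forces r1c4 = 3.
The full grid is 4 2 1 3 / 3 4 2 1 / 1 3 4 2 / 2 1 3 4.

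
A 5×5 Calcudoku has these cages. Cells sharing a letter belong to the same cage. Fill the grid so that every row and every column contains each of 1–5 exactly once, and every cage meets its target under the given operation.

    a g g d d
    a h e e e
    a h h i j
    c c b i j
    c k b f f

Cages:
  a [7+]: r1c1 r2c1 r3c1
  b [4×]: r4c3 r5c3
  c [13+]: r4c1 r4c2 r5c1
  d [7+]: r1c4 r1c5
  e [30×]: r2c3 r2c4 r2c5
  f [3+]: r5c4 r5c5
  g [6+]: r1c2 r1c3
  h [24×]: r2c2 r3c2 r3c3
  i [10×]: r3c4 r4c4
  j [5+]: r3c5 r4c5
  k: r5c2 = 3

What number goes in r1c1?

Cage k is given, so r5c2 = 3.
Cage h has product 24, so r3c3 = 3.
Row 2 needs a 1, and only r2c1 is open for it.
Row 2 needs a 4, and only r2c2 is open for it.
Column 2 already has 4, which forces r3c2 = 2.
2 is placed in row 3, which forces r3c4 = 5.
The 3 cells of cage c must have sum 13, which forces r4c1 = 3.
Column 2 already has 4, so r4c2 = 5.
Column 4 now contains 5, so r4c4 = 2.
Cage c needs sum 13, which forces r5c1 = 5.
Column 4 now contains 2, which forces r5c4 = 1.
1 is placed in row 5, leaving r5c5 = 2.
Cage a has sum 7, so r1c1 = 2.
Column 2 now contains 5, leaving r1c2 = 1.
Cage g's pair has sum 6, leaving r1c3 = 5.
Cage e has product 30, which forces r2c3 = 2.
Column 4 now contains 2, which forces r2c4 = 3.
Cage e needs product 30; hence r2c5 = 5.
2 is placed in row 3; hence r3c1 = 4.
4 is placed in row 3, which forces r3c5 = 1.
Cage b needs two cells with product 4, leaving r4c3 = 1.
Column 5 already has 1, leaving r4c5 = 4.
1 is placed in row 5, leaving r5c3 = 4.
Column 4 already has 3, so r1c4 = 4.
Column 5 already has 4; hence r1c5 = 3.
The full grid is 2 1 5 4 3 / 1 4 2 3 5 / 4 2 3 5 1 / 3 5 1 2 4 / 5 3 4 1 2.

2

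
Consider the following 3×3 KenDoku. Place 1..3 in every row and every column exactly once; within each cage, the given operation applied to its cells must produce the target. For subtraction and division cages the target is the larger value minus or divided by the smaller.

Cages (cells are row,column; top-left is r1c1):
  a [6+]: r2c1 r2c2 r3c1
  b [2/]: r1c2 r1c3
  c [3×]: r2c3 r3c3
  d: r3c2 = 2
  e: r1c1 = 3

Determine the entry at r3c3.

3

Cage e is given, which forces r1c1 = 3.
Cage d is given, so r3c2 = 2.
Column 2 already has 2, which forces r1c2 = 1.
The two cells of cage b must have quotient 2, leaving r1c3 = 2.
The 3 cells of cage a must have sum 6; hence r2c1 = 2.
The 3 cells of cage a must have sum 6, leaving r2c2 = 3.
Row 2 now contains 3, leaving r2c3 = 1.
2 is placed in row 3, leaving r3c1 = 1.
1 is placed in column 3; hence r3c3 = 3.
Completed grid: 3 1 2 / 2 3 1 / 1 2 3.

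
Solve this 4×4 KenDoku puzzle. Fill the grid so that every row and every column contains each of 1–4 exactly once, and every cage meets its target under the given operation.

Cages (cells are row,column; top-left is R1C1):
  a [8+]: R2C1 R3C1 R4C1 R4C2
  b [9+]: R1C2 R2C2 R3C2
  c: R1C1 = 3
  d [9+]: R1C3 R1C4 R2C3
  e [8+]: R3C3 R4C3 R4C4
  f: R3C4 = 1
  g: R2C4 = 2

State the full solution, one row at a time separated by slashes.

3 2 1 4 / 1 3 4 2 / 2 4 3 1 / 4 1 2 3

Cage c is given; hence R1C1 = 3.
Cage g is given; hence R2C4 = 2.
Cage f is a single given cell, leaving R3C4 = 1.
2 is placed in column 4, leaving R1C4 = 4.
Cage a has sum 8, which forces R2C1 = 1.
The 4 cells of cage a must have sum 8, leaving R4C2 = 1.
Row 4 now contains 1, which forces R4C3 = 2.
4 is placed in column 4, leaving R4C4 = 3.
Row 1 already has 4, so R1C2 = 2.
Column 3 now contains 2, so R1C3 = 1.
Cage d needs sum 9, leaving R2C3 = 4.
Cage a has sum 8, so R3C1 = 2.
Cage e needs sum 8, leaving R3C3 = 3.
2 is placed in row 4, so R4C1 = 4.
4 is placed in row 2, so R2C2 = 3.
Row 3 already has 3; hence R3C2 = 4.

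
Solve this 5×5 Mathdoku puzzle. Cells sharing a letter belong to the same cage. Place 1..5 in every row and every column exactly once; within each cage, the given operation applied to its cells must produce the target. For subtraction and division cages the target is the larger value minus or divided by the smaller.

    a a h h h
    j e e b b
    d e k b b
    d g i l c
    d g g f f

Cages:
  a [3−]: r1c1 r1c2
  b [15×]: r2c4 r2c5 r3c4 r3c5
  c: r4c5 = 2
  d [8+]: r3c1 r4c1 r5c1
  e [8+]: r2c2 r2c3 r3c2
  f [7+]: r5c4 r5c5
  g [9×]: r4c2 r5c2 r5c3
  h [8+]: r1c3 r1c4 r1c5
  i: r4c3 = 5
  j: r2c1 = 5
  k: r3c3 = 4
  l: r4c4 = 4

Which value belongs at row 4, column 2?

3

Cage j is a single given cell, so r2c1 = 5.
Cage k is a single given cell, leaving r3c3 = 4.
Cage g needs product 9, which forces r4c2 = 3.
Cage i is a single given cell; hence r4c3 = 5.
Cage l is given, so r4c4 = 4.
Cage c is a single given cell, leaving r4c5 = 2.
Cage g has product 9, so r5c2 = 1.
The 3 cells of cage g must have product 9, leaving r5c3 = 3.
Cage d needs sum 8, so r3c1 = 3.
Row 4 already has 2, leaving r4c1 = 1.
Cage d has sum 8, so r5c1 = 4.
Cage f needs two cells with sum 7, leaving r5c4 = 2.
Cage f's pair has sum 7, so r5c5 = 5.
Column 1 already has 1, leaving r1c1 = 2.
The two cells of cage a must have difference 3, so r1c2 = 5.
Row 1 already has 2; hence r1c3 = 1.
5 is placed in row 1, so r1c4 = 3.
Row 1 now contains 1, leaving r1c5 = 4.
Column 3 now contains 1, so r2c3 = 2.
The 4 cells of cage b must have product 15, which forces r2c4 = 1.
Cage b has product 15; hence r2c5 = 3.
Column 2 already has 5; hence r3c2 = 2.
Cage b has product 15; hence r3c4 = 5.
Column 5 now contains 5, leaving r3c5 = 1.
2 is placed in row 2, so r2c2 = 4.
Filled in: 2 5 1 3 4 / 5 4 2 1 3 / 3 2 4 5 1 / 1 3 5 4 2 / 4 1 3 2 5.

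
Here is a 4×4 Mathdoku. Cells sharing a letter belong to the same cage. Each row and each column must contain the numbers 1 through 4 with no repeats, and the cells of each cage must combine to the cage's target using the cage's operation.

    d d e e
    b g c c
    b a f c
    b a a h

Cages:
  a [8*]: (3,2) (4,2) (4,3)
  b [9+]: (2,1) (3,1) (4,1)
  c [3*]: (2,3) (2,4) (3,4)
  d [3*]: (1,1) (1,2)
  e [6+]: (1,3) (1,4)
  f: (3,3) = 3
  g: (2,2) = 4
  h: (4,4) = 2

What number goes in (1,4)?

4

Cage g is given; hence (2,2) = 4.
Cage c needs product 3; hence (2,3) = 1.
The 3 cells of cage c must have product 3, so (2,4) = 3.
F is a freebie, leaving (3,3) = 3.
Cage c has product 3; hence (3,4) = 1.
H is a freebie, which forces (4,4) = 2.
Cage e needs two cells with sum 6, leaving (1,3) = 2.
Column 4 already has 2, so (1,4) = 4.
Row 2 already has 3; hence (2,1) = 2.
Cage b has sum 9, so (3,1) = 4.
Row 3 already has 1; hence (3,2) = 2.
Cage b needs sum 9, so (4,1) = 3.
2 is placed in row 4; hence (4,2) = 1.
2 is placed in row 4, leaving (4,3) = 4.
3 is placed in column 1; hence (1,1) = 1.
Column 2 already has 1, which forces (1,2) = 3.
Completed grid: 1 3 2 4 / 2 4 1 3 / 4 2 3 1 / 3 1 4 2.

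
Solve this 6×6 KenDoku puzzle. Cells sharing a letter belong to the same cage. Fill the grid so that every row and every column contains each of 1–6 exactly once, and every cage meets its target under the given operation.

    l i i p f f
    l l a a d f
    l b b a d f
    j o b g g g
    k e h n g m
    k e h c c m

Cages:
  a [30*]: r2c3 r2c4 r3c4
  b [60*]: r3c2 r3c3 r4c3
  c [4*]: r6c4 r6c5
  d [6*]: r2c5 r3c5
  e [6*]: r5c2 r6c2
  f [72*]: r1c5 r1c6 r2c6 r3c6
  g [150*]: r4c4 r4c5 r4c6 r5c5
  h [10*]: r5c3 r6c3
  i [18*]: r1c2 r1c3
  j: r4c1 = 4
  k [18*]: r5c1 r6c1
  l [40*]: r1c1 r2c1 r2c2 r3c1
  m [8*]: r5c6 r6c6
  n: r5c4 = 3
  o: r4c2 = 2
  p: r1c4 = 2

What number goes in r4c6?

P is a freebie, leaving r1c4 = 2.
J is a freebie, leaving r4c1 = 4.
Cage o is given; hence r4c2 = 2.
N is a freebie, so r5c4 = 3.
Cage g needs product 150; hence r5c5 = 5.
Cage l has product 40, which forces r2c2 = 4.
Row 5 already has 3, leaving r5c1 = 6.
Row 5 now contains 6; hence r5c2 = 1.
Row 5 now contains 5, so r5c3 = 2.
Row 5 now contains 2, leaving r5c6 = 4.
The two cells of cage k must have product 18, leaving r6c1 = 3.
1 is placed in column 2, which forces r6c2 = 6.
Cage h's pair has product 10, which forces r6c3 = 5.
Column 6 now contains 4, which forces r6c6 = 2.
Column 2 already has 6; hence r1c2 = 3.
Cage i's pair has product 18, so r1c3 = 6.
The 4 cells of cage f must have product 72, so r1c5 = 4.
6 is placed in row 1; hence r1c6 = 1.
6 is placed in column 3, which forces r2c3 = 1.
Cage b has product 60, which forces r3c2 = 5.
Cage b needs product 60, leaving r3c3 = 4.
Cage b has product 60, leaving r4c3 = 3.
Column 5 now contains 4, so r6c5 = 1.
1 is placed in row 1, so r1c1 = 5.
Cage l has product 40, so r2c1 = 2.
Cage a needs product 30, leaving r2c4 = 5.
Row 2 already has 2, leaving r2c5 = 3.
3 is placed in row 2, which forces r2c6 = 6.
The 4 cells of cage l must have product 40, leaving r3c1 = 1.
Cage a needs product 30, leaving r3c4 = 6.
3 is placed in column 5, which forces r3c5 = 2.
6 is placed in column 6, leaving r3c6 = 3.
The 4 cells of cage g must have product 150, so r4c4 = 1.
1 is placed in column 5, which forces r4c5 = 6.
The 4 cells of cage g must have product 150, so r4c6 = 5.
Row 6 now contains 1, which forces r6c4 = 4.
The full grid is 5 3 6 2 4 1 / 2 4 1 5 3 6 / 1 5 4 6 2 3 / 4 2 3 1 6 5 / 6 1 2 3 5 4 / 3 6 5 4 1 2.

5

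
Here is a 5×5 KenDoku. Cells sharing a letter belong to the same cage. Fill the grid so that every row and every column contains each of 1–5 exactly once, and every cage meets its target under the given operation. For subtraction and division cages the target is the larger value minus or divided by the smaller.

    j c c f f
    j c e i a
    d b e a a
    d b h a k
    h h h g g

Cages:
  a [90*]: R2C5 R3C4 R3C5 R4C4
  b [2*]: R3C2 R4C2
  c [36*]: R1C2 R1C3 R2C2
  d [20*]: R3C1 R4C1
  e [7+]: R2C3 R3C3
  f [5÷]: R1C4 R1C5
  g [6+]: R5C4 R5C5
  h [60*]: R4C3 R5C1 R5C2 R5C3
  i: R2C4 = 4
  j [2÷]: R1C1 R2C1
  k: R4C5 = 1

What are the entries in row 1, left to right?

2 4 3 1 5

The 3 cells of cage c must have product 36, leaving R1C2 = 4.
Cage c has product 36, which forces R1C3 = 3.
The 3 cells of cage c must have product 36; hence R2C2 = 3.
I is a freebie; hence R2C4 = 4.
K is a freebie; hence R4C5 = 1.
The two cells of cage f must have quotient 5; hence R1C4 = 1.
1 is placed in column 5, which forces R1C5 = 5.
Column 5 now contains 5; hence R2C5 = 2.
The two cells of cage b must have product 2; hence R3C2 = 1.
Cage a needs product 90, so R3C5 = 3.
1 is placed in row 4, leaving R4C2 = 2.
The 4 cells of cage a must have product 90, leaving R4C4 = 3.
Cage h has product 60, so R5C1 = 3.
Column 2 now contains 2, which forces R5C2 = 5.
1 is placed in column 4, which forces R5C4 = 2.
Column 5 now contains 5; hence R5C5 = 4.
1 is placed in row 1; hence R1C1 = 2.
2 is placed in row 2, leaving R2C1 = 1.
2 is placed in row 2, leaving R2C3 = 5.
The two cells of cage e must have sum 7; hence R3C3 = 2.
2 is placed in column 4, leaving R3C4 = 5.
Cage h has product 60, so R4C3 = 4.
4 is placed in row 5, which forces R5C3 = 1.
Row 3 already has 5, leaving R3C1 = 4.
Row 4 already has 4, so R4C1 = 5.
Completed grid: 2 4 3 1 5 / 1 3 5 4 2 / 4 1 2 5 3 / 5 2 4 3 1 / 3 5 1 2 4.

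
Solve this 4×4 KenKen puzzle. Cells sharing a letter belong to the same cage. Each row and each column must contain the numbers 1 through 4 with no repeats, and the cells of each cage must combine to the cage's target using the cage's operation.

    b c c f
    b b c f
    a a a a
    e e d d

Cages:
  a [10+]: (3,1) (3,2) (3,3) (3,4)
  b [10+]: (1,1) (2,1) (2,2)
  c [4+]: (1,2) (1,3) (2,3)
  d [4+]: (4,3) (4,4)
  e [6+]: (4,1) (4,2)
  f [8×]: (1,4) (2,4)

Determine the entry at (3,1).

1

Cage c has sum 4, leaving (1,2) = 1.
The 3 cells of cage c must have sum 4, which forces (1,3) = 2.
Row 1 already has 2; hence (1,4) = 4.
The 3 cells of cage c must have sum 4; hence (2,3) = 1.
Column 4 now contains 4, which forces (2,4) = 2.
Column 3 now contains 1, which forces (4,3) = 3.
Row 4 now contains 3, so (4,4) = 1.
Row 1 already has 4; hence (1,1) = 3.
2 is placed in row 2, which forces (2,1) = 4.
Cage b needs sum 10, leaving (2,2) = 3.
Cage a has sum 10, leaving (3,1) = 1.
Cage a needs sum 10; hence (3,2) = 2.
Column 3 now contains 3, which forces (3,3) = 4.
1 is placed in column 4; hence (3,4) = 3.
4 is placed in column 1, so (4,1) = 2.
Column 2 already has 2, which forces (4,2) = 4.
Completed grid: 3 1 2 4 / 4 3 1 2 / 1 2 4 3 / 2 4 3 1.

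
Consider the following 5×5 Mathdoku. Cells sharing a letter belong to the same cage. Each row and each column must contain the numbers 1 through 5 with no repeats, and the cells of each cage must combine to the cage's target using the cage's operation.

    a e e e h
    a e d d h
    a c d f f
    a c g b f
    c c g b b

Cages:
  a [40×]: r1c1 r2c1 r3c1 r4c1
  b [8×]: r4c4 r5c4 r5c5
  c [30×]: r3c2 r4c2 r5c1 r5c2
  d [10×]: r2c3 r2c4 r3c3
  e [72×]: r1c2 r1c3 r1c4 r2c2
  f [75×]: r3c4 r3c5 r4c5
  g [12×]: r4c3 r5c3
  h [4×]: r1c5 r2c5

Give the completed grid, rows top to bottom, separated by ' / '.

5 4 2 3 1 / 1 3 5 2 4 / 4 2 1 5 3 / 2 1 3 4 5 / 3 5 4 1 2

The 4 cells of cage e must have product 72; hence r2c2 = 3.
Cage f needs product 75, which forces r3c4 = 5.
Cage f has product 75, so r3c5 = 3.
Cage f has product 75; hence r4c5 = 5.
Cage d needs product 10, which forces r2c3 = 5.
Cage c needs product 30, leaving r5c1 = 3.
Cage c has product 30, which forces r5c2 = 5.
Row 5 already has 3, leaving r5c3 = 4.
Cage a has product 40; hence r1c1 = 5.
Column 3 now contains 4, which forces r4c3 = 3.
The 3 cells of cage b must have product 8, leaving r4c4 = 4.
Cage e has product 72, so r1c2 = 4.
Column 3 now contains 3, which forces r1c3 = 2.
Cage e has product 72, leaving r1c4 = 3.
Row 1 now contains 4, so r1c5 = 1.
Column 5 now contains 1, which forces r2c5 = 4.
Column 3 already has 2, leaving r3c3 = 1.
Column 5 now contains 1, which forces r5c5 = 2.
The 3 cells of cage d must have product 10, so r2c4 = 2.
Cage a needs product 40, leaving r3c1 = 4.
Row 3 now contains 1, leaving r3c2 = 2.
The 4 cells of cage c must have product 30; hence r4c2 = 1.
Row 5 already has 2, so r5c4 = 1.
2 is placed in row 2; hence r2c1 = 1.
Row 4 already has 1; hence r4c1 = 2.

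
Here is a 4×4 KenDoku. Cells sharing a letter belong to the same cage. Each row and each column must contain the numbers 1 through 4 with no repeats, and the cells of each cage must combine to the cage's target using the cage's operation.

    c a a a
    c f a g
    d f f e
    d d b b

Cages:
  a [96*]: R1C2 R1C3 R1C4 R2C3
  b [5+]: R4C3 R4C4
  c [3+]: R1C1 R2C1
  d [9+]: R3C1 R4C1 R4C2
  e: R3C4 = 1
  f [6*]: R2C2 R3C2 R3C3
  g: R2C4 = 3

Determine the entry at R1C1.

1

The 4 cells of cage a must have product 96; hence R2C3 = 4.
Cage g is given, leaving R2C4 = 3.
E is a freebie, which forces R3C4 = 1.
Cage f needs product 6, leaving R2C2 = 1.
The two cells of cage c must have sum 3, which forces R1C1 = 1.
1 is placed in row 2, so R2C1 = 2.
Cage d needs sum 9, leaving R4C2 = 2.
2 is placed in row 4, leaving R4C4 = 4.
Cage a needs product 96, so R1C2 = 4.
Cage a needs product 96; hence R1C3 = 3.
Column 4 already has 4, which forces R1C4 = 2.
Cage d needs sum 9, which forces R3C1 = 4.
Column 2 now contains 2; hence R3C2 = 3.
Cage f has product 6; hence R3C3 = 2.
Row 4 now contains 4; hence R4C1 = 3.
The two cells of cage b must have sum 5; hence R4C3 = 1.
The full grid is 1 4 3 2 / 2 1 4 3 / 4 3 2 1 / 3 2 1 4.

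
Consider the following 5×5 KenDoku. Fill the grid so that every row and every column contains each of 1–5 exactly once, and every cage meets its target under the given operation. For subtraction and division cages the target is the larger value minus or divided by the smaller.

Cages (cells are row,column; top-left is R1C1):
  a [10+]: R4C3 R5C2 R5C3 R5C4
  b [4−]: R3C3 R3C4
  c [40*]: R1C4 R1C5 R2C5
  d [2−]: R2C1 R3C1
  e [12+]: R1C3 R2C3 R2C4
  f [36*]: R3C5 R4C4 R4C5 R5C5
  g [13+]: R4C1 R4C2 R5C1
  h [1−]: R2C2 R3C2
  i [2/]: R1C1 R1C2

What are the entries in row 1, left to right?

2 1 3 4 5

Cage f needs product 36; hence R4C4 = 3.
3 is placed in row 4; hence R4C1 = 5.
Cage g needs sum 13, which forces R4C2 = 4.
Row 4 already has 4, so R4C5 = 1.
Cage g has sum 13, leaving R5C1 = 4.
Row 5 already has 4; hence R5C5 = 3.
Column 5 now contains 3, leaving R3C5 = 4.
Row 4 now contains 1, so R4C3 = 2.
Cage c needs product 40; hence R1C4 = 4.
Column 4 already has 4, leaving R2C4 = 5.
5 is placed in row 2, which forces R2C5 = 2.
Column 4 now contains 5; hence R3C4 = 1.
Column 4 already has 1, so R5C4 = 2.
The 3 cells of cage e must have sum 12; hence R1C3 = 3.
2 is placed in column 5, leaving R1C5 = 5.
Cage d needs two cells with difference 2; hence R2C1 = 1.
Row 2 already has 1, which forces R2C2 = 3.
Cage e has sum 12, which forces R2C3 = 4.
1 is placed in row 3, which forces R3C1 = 3.
Cage h's pair has difference 1; hence R3C2 = 2.
1 is placed in row 3, so R3C3 = 5.
5 is placed in column 3; hence R5C3 = 1.
Column 1 already has 1, leaving R1C1 = 2.
Column 2 now contains 2, so R1C2 = 1.
Row 5 now contains 1, so R5C2 = 5.
Completed grid: 2 1 3 4 5 / 1 3 4 5 2 / 3 2 5 1 4 / 5 4 2 3 1 / 4 5 1 2 3.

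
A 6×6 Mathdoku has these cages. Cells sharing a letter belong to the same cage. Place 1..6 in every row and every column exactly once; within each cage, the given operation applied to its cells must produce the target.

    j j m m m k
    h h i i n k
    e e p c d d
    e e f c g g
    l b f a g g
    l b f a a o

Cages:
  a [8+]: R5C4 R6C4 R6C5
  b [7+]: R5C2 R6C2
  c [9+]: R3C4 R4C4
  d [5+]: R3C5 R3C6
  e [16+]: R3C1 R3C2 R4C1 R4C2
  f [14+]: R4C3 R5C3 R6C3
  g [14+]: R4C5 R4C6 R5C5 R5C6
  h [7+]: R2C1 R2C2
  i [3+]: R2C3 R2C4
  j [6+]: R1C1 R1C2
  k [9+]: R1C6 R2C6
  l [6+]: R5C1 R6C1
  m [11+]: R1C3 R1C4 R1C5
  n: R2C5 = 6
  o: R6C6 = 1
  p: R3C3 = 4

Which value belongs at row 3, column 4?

5

N is a freebie, which forces R2C5 = 6.
Cage p is given, so R3C3 = 4.
Cage o is a single given cell; hence R6C6 = 1.
In row 2, 5 can only go at R2C6, so R2C6 = 5.
Cage k's pair has sum 9, so R1C6 = 4.
In column 3, 1 can only go at R2C3, so R2C3 = 1.
1 is placed in row 2, so R2C4 = 2.
Cage a has sum 8, so R5C4 = 1.
In row 6, 6 can only go at R6C3, so R6C3 = 6.
The 3 cells of cage m must have sum 11; hence R1C4 = 6.
Column 4 now contains 6; hence R3C4 = 5.
Cage c's pair has sum 9, which forces R4C4 = 4.
Column 4 already has 4, so R6C4 = 3.
3 is placed in row 6, so R6C5 = 4.
Cage l's pair has sum 6, which forces R5C1 = 4.
Row 6 already has 4, which forces R6C1 = 2.
Row 6 already has 2, so R6C2 = 5.
Cage j needs two cells with sum 6, which forces R1C1 = 5.
5 is placed in column 2, leaving R1C2 = 1.
Column 1 already has 4, so R2C1 = 3.
Cage h's pair has sum 7, which forces R2C2 = 4.
Column 2 already has 1, which forces R3C2 = 6.
3 is placed in column 1; hence R4C1 = 6.
6 is placed in column 2, leaving R4C2 = 3.
Row 4 already has 3, leaving R4C3 = 5.
Row 4 already has 3, leaving R4C6 = 2.
5 is placed in column 2, leaving R5C2 = 2.
Column 3 already has 5; hence R5C3 = 3.
Row 5 now contains 3, which forces R5C5 = 5.
Row 5 now contains 3, leaving R5C6 = 6.
Column 3 now contains 3, leaving R1C3 = 2.
Cage m needs sum 11, which forces R1C5 = 3.
Row 3 now contains 6, leaving R3C1 = 1.
The two cells of cage d must have sum 5; hence R3C5 = 2.
2 is placed in column 6, which forces R3C6 = 3.
Row 4 now contains 2, which forces R4C5 = 1.
Filled in: 5 1 2 6 3 4 / 3 4 1 2 6 5 / 1 6 4 5 2 3 / 6 3 5 4 1 2 / 4 2 3 1 5 6 / 2 5 6 3 4 1.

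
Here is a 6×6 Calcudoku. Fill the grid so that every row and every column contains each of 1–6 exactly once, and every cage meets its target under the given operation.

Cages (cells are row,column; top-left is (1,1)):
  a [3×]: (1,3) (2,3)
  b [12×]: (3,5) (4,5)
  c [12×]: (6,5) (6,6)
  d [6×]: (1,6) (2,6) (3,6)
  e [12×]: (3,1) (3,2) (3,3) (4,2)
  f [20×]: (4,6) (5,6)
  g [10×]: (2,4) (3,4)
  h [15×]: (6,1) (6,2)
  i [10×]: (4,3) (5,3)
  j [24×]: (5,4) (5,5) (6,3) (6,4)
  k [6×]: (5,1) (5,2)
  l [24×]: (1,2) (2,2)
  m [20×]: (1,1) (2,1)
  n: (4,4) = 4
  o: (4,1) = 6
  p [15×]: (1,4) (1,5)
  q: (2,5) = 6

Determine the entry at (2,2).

4

Cage q is a single given cell, which forces (2,5) = 6.
Cage o is a single given cell; hence (4,1) = 6.
N is a freebie, so (4,4) = 4.
4 is placed in row 4, so (4,6) = 5.
5 is placed in column 6, leaving (5,6) = 4.
Cage l's pair has product 24, leaving (1,2) = 6.
Row 2 already has 6; hence (2,2) = 4.
Cage b needs two cells with product 12, leaving (3,5) = 4.
Row 4 already has 5; hence (4,3) = 2.
Cage b's pair has product 12, leaving (4,5) = 3.
Cage i needs two cells with product 10; hence (5,3) = 5.
4 is placed in column 5; hence (6,5) = 2.
The two cells of cage m must have product 20, leaving (1,1) = 4.
The two cells of cage p must have product 15, so (1,4) = 3.
Column 5 already has 3, which forces (1,5) = 5.
4 is placed in row 2; hence (2,1) = 5.
Row 2 now contains 5, so (2,4) = 2.
The 4 cells of cage e must have product 12; hence (3,1) = 1.
Cage e needs product 12; hence (3,2) = 2.
Cage e has product 12, which forces (3,3) = 6.
Column 4 now contains 2, which forces (3,4) = 5.
Row 3 already has 2, which forces (3,6) = 3.
2 is placed in row 4, so (4,2) = 1.
Column 2 already has 2, leaving (5,2) = 3.
Column 4 now contains 2, which forces (5,4) = 6.
Column 5 already has 2, so (5,5) = 1.
Column 1 already has 5, so (6,1) = 3.
Column 2 already has 3; hence (6,2) = 5.
The 4 cells of cage j must have product 24, which forces (6,3) = 4.
3 is placed in column 4, so (6,4) = 1.
The two cells of cage c must have product 12; hence (6,6) = 6.
3 is placed in row 1; hence (1,3) = 1.
Cage d needs product 6, so (1,6) = 2.
Cage a's pair has product 3; hence (2,3) = 3.
3 is placed in column 6; hence (2,6) = 1.
Row 5 already has 3; hence (5,1) = 2.
Filled in: 4 6 1 3 5 2 / 5 4 3 2 6 1 / 1 2 6 5 4 3 / 6 1 2 4 3 5 / 2 3 5 6 1 4 / 3 5 4 1 2 6.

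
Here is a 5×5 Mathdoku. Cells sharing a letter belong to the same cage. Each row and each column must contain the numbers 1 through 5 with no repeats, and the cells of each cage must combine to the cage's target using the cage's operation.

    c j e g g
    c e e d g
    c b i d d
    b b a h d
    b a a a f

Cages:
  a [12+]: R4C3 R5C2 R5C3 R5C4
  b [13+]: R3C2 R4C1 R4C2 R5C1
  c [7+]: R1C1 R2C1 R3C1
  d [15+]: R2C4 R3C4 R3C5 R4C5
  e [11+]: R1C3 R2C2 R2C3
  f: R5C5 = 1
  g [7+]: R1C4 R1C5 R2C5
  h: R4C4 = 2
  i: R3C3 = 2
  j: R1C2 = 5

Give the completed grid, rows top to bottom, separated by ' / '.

2 5 3 1 4 / 1 3 5 4 2 / 4 1 2 3 5 / 5 4 1 2 3 / 3 2 4 5 1

Cage j is a single given cell, so R1C2 = 5.
I is a freebie, leaving R3C3 = 2.
H is a freebie, so R4C4 = 2.
Cage f is given; hence R5C5 = 1.
The 3 cells of cage g must have sum 7; hence R1C4 = 1.
The 4 cells of cage a must have sum 12, which forces R5C2 = 2.
In row 1, 3 can only go at R1C3, so R1C3 = 3.
Cage e has sum 11; hence R2C2 = 3.
Column 3 now contains 3, which forces R2C3 = 5.
5 is placed in row 2; hence R2C4 = 4.
Row 2 now contains 4, leaving R2C5 = 2.
Column 3 now contains 3, so R4C3 = 1.
Column 3 now contains 5; hence R5C3 = 4.
Column 4 now contains 4; hence R5C4 = 5.
The 3 cells of cage c must have sum 7; hence R1C1 = 2.
Column 5 now contains 2, so R1C5 = 4.
2 is placed in row 2, which forces R2C1 = 1.
Cage c has sum 7, which forces R3C1 = 4.
Cage b needs sum 13; hence R3C2 = 1.
Column 4 now contains 5, which forces R3C4 = 3.
The 4 cells of cage d must have sum 15, leaving R3C5 = 5.
Cage b has sum 13; hence R4C1 = 5.
1 is placed in row 4, leaving R4C2 = 4.
Cage d needs sum 15; hence R4C5 = 3.
5 is placed in row 5, leaving R5C1 = 3.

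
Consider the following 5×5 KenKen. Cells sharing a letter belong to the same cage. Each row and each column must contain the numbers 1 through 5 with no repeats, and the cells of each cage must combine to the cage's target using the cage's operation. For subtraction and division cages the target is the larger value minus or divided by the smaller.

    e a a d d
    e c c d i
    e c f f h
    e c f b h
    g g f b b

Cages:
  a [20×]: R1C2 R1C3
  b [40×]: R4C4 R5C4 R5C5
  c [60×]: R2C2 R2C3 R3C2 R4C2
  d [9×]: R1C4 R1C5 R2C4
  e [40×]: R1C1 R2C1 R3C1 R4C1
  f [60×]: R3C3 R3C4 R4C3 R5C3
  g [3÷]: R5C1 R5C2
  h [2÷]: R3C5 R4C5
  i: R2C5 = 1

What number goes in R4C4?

4

Cage d has product 9; hence R1C4 = 1.
Cage d has product 9, which forces R1C5 = 3.
Cage d needs product 9, leaving R2C4 = 3.
Cage i is given, leaving R2C5 = 1.
The only place for 2 in row 1 is R1C1.
In row 2, 2 can only go at R2C3, so R2C3 = 2.
Cage c needs product 60, which forces R2C2 = 5.
Column 2 now contains 5; hence R1C2 = 4.
The two cells of cage a must have product 20; hence R1C3 = 5.
Row 2 already has 5, which forces R2C1 = 4.
Cage f needs product 60, so R3C4 = 5.
Row 3 already has 5, leaving R3C1 = 1.
Cage e needs product 40, leaving R4C1 = 5.
Column 1 already has 1, which forces R5C1 = 3.
3 is placed in row 5, so R5C2 = 1.
1 is placed in row 5; hence R5C3 = 4.
Row 5 now contains 4, which forces R5C4 = 2.
Cage b needs product 40, which forces R5C5 = 5.
4 is placed in column 3, so R3C3 = 3.
Cage f has product 60; hence R4C3 = 1.
Column 4 now contains 2, which forces R4C4 = 4.
Row 4 already has 4, which forces R4C5 = 2.
3 is placed in row 3; hence R3C2 = 2.
2 is placed in column 5, which forces R3C5 = 4.
2 is placed in row 4, which forces R4C2 = 3.
The full grid is 2 4 5 1 3 / 4 5 2 3 1 / 1 2 3 5 4 / 5 3 1 4 2 / 3 1 4 2 5.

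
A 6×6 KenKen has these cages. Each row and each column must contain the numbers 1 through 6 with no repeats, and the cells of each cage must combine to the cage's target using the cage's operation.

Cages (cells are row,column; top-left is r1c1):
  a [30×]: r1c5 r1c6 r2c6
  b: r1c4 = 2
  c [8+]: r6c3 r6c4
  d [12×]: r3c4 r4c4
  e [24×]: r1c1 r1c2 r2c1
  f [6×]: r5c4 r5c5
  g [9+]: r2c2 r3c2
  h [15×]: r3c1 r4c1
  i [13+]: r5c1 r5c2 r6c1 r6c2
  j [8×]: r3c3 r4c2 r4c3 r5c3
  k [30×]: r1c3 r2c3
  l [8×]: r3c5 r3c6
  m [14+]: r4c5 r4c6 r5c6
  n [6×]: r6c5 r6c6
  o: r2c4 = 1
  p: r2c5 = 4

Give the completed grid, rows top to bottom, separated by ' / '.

1 4 6 2 3 5 / 6 3 5 1 4 2 / 5 6 1 3 2 4 / 3 1 2 4 5 6 / 2 5 4 6 1 3 / 4 2 3 5 6 1

B is a freebie, leaving r1c4 = 2.
Cage o is a single given cell, leaving r2c4 = 1.
P is a freebie; hence r2c5 = 4.
Column 5 already has 4, so r3c5 = 2.
2 is placed in row 3, so r3c6 = 4.
The 4 cells of cage j must have product 8; hence r4c2 = 1.
4 is placed in row 3, which forces r3c3 = 1.
Cage d needs two cells with product 12, which forces r3c4 = 3.
Cage d needs two cells with product 12, so r4c4 = 4.
The two cells of cage f must have product 6, which forces r5c4 = 6.
The two cells of cage f must have product 6, so r5c5 = 1.
Column 4 now contains 6, so r6c4 = 5.
The two cells of cage g must have sum 9, leaving r2c2 = 3.
Row 3 already has 3, leaving r3c1 = 5.
Row 3 already has 3, leaving r3c2 = 6.
Cage h's pair has product 15, leaving r4c1 = 3.
Row 4 already has 4; hence r4c3 = 2.
Cage j has product 8, which forces r5c3 = 4.
Cage c needs two cells with sum 8, leaving r6c3 = 3.
3 is placed in row 6, which forces r6c5 = 6.
The 3 cells of cage e must have product 24, so r1c1 = 1.
Column 2 now contains 3, so r1c2 = 4.
The 3 cells of cage e must have product 24, leaving r2c1 = 6.
6 is placed in row 2, which forces r2c3 = 5.
6 is placed in row 2, leaving r2c6 = 2.
6 is placed in column 5, which forces r4c5 = 5.
Cage m has sum 14, which forces r4c6 = 6.
Row 5 now contains 4, so r5c1 = 2.
Cage i has sum 13, leaving r5c2 = 5.
Cage m has sum 14; hence r5c6 = 3.
Cage i needs sum 13, so r6c1 = 4.
Cage i needs sum 13, leaving r6c2 = 2.
The two cells of cage n must have product 6; hence r6c6 = 1.
Column 3 already has 5, so r1c3 = 6.
5 is placed in column 5, leaving r1c5 = 3.
3 is placed in column 6, leaving r1c6 = 5.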